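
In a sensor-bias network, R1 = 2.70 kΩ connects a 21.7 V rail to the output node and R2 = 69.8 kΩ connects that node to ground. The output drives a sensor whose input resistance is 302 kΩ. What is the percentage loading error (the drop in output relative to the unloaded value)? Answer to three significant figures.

0.853 %

The divider's output (Thévenin) resistance is R1‖R2 = 2.599 kΩ.
Fractional drop under load = R_th/(R_th + R_L) = 2.599 / (2.599 + 302) = 0.008534.
So the output falls by 0.853 %.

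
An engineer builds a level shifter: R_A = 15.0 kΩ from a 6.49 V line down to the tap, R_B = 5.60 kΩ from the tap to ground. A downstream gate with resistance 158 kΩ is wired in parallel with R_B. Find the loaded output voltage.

V_out ≈ 1.72 V

The load sits in parallel with R_B: R_B‖R_L = (5.60 × 158) / (5.60 + 158) = 5.408 kΩ.
V_out = 6.49 × 5.408 / (15.0 + 5.408) = 6.49 × 5.408/20.41 = 1.72 V.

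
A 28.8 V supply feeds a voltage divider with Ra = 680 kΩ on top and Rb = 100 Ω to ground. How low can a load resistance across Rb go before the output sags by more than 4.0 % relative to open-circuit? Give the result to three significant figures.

R_L(min) ≈ 2.40 kΩ

Output resistance R_th = Ra‖Rb = (680000 × 100)/680100 = 99.99 Ω.
The fractional drop is R_th/(R_th + R_L); requiring this ≤ 0.0400 gives R_L ≥ R_th(1/0.0400 − 1) = 99.99 × 24.00 = 2.40 kΩ.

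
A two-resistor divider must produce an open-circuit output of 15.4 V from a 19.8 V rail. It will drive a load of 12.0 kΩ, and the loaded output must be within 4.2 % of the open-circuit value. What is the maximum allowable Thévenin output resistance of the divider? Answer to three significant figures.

Loading drop = R_th/(R_th + R_L) ≤ 0.0420, so R_th ≤ R_L · ε/(1−ε) = 12.0 kΩ × 0.0420/0.9580 = 526 Ω.

R_th ≤ 526 Ω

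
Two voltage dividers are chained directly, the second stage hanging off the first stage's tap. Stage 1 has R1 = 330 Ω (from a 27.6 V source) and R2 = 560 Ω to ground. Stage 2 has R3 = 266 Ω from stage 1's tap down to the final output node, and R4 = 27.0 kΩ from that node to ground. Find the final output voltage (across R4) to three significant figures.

V_out ≈ 17.1 V

Stage 2 presents R3+R4 = 27270 Ω as a load on stage 1's tap.
Stage 1's lower leg becomes R2‖(R3+R4) = 548.7 Ω, so V_mid = 27.6 × 548.7/878.7 = 17.24 V.
Stage 2 is itself unloaded: V_out = V_mid × R4/(R3+R4) = 17.24 × 27000/27270 = 17.1 V.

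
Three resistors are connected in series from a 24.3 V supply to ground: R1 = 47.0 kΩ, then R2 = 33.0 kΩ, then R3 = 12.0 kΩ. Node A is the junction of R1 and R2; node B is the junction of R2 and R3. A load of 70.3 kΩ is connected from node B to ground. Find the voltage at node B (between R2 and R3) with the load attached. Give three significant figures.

At node B, R3 is in parallel with the load: R3‖R_L = 10.25 kΩ.
Below node A the resistance is R2 + (R3‖R_L) = 43.25 kΩ, so V_A = 24.3 × 43.25/90.25 = 11.65 V.
Then V_B = V_A × (R3‖R_L)/(R2 + R3‖R_L) = 11.65 × 10.25/43.25 = 2.76 V.

V ≈ 2.76 V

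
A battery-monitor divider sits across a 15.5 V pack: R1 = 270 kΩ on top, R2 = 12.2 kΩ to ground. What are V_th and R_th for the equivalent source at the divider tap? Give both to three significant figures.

V_th = 0.670 V, R_th = 11.7 kΩ

V_th is the open-circuit tap voltage: 15.5 × 12.2/(270 + 12.2) = 0.670 V.
With the supply zeroed, R1 and R2 appear in parallel from the tap: R_th = R1‖R2 = (270 × 12.2)/282.2 = 11.7 kΩ.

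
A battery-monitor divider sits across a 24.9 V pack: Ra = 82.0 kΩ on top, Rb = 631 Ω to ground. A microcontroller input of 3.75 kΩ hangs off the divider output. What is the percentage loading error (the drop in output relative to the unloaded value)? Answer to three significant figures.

Unloaded V = 24.9 × 631/82630 = 0.19015 V.
Loaded: Rb‖R_L = 540.1 Ω, giving V = 24.9 × 540.1/82540 = 0.16294 V.
Drop = (0.19015 − 0.16294) / 0.19015 = 14.3 %.

14.3 %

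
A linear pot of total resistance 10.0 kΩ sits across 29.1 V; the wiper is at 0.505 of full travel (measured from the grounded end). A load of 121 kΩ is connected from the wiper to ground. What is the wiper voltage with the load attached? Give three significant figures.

The wiper splits the pot into (1−α)R = 4.950 kΩ above and αR = 5.050 kΩ below.
Lower section ‖ load = 4.848 kΩ.
V_wiper = 29.1 × 4.848/(4.950 + 4.848) = 14.4 V.

V ≈ 14.4 V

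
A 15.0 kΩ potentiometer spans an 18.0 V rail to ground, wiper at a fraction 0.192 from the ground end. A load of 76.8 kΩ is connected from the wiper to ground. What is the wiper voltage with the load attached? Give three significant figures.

V ≈ 3.35 V

The wiper splits the pot into (1−α)R = 12.12 kΩ above and αR = 2.880 kΩ below.
Lower section ‖ load = 2.776 kΩ.
V_wiper = 18.0 × 2.776/(12.12 + 2.776) = 3.35 V.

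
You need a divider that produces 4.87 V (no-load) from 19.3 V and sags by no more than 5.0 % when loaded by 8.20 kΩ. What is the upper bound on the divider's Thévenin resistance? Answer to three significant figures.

Loading drop = R_th/(R_th + R_L) ≤ 0.0500, so R_th ≤ R_L · ε/(1−ε) = 8.20 kΩ × 0.0500/0.9500 = 432 Ω.
(Any R1, R2 with R2/(R1+R2) = 0.252 and R1‖R2 ≤ 432 Ω will meet the spec.)

R_th ≤ 432 Ω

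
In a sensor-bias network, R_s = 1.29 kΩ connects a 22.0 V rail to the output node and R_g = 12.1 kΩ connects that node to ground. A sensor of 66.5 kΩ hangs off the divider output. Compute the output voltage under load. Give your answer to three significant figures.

The load sits in parallel with R_g: R_g‖R_L = (12.1 × 66.5) / (12.1 + 66.5) = 10.24 kΩ.
V_out = 22.0 × 10.24 / (1.29 + 10.24) = 22.0 × 10.24/11.53 = 19.5 V.

V_out ≈ 19.5 V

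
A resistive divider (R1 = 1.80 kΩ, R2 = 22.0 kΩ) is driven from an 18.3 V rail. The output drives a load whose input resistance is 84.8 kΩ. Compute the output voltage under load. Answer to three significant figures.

V_out ≈ 16.6 V

The load sits in parallel with R2: R2‖R_L = (22.0 × 84.8) / (22.0 + 84.8) = 17.47 kΩ.
V_out = 18.3 × 17.47 / (1.80 + 17.47) = 18.3 × 17.47/19.27 = 16.6 V.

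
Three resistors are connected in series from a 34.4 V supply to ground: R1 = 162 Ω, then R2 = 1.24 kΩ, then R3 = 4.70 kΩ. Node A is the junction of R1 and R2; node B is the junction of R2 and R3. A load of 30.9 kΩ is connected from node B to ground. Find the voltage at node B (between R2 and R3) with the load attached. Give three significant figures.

At node B, R3 is in parallel with the load: R3‖R_L = 4079 Ω.
Below node A the resistance is R2 + (R3‖R_L) = 5319 Ω, so V_A = 34.4 × 5319/5481 = 33.38 V.
Then V_B = V_A × (R3‖R_L)/(R2 + R3‖R_L) = 33.38 × 4079/5319 = 25.6 V.

V ≈ 25.6 V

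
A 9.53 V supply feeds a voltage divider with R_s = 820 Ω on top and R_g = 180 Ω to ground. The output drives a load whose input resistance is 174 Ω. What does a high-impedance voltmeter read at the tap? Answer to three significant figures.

The load sits in parallel with R_g: R_g‖R_L = (180 × 174) / (180 + 174) = 88.47 Ω.
V_out = 9.53 × 88.47 / (820 + 88.47) = 9.53 × 88.47/908.5 = 0.928 V.

V_out ≈ 0.928 V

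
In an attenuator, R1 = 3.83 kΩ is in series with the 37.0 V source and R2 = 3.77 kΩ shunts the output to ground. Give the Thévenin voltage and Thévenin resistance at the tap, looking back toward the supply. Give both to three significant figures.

V_th = 18.4 V, R_th = 1.90 kΩ

V_th is the open-circuit tap voltage: 37.0 × 3.77/(3.83 + 3.77) = 18.4 V.
With the supply zeroed, R1 and R2 appear in parallel from the tap: R_th = R1‖R2 = (3.83 × 3.77)/7.600 = 1.90 kΩ.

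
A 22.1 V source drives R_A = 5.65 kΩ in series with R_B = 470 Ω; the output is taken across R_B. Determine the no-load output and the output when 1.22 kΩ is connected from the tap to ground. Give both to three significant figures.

Unloaded: 1.70 V; loaded: 1.25 V

Open-circuit: V = 22.1 × 470/(5650 + 470) = 1.70 V.
With the load, R_B becomes R_B‖R_L = 339.3 Ω, so V = 22.1 × 339.3/5989 = 1.25 V.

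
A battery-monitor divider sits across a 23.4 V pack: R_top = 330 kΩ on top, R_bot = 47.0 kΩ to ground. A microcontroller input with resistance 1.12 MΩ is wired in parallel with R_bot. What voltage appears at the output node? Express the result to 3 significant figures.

V_out ≈ 2.81 V

The load sits in parallel with R_bot: R_bot‖R_L = (47.0 × 1120) / (47.0 + 1120) = 45.11 kΩ.
V_out = 23.4 × 45.11 / (330 + 45.11) = 23.4 × 45.11/375.1 = 2.81 V.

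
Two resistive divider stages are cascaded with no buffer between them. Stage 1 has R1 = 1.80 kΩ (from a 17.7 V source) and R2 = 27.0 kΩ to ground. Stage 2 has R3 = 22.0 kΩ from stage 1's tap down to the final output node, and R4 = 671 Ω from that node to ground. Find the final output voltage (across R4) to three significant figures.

Stage 2 presents R3+R4 = 22670 Ω as a load on stage 1's tap.
Stage 1's lower leg becomes R2‖(R3+R4) = 12320 Ω, so V_mid = 17.7 × 12320/14120 = 15.44 V.
Stage 2 is itself unloaded: V_out = V_mid × R4/(R3+R4) = 15.44 × 671/22670 = 0.457 V.

V_out ≈ 0.457 V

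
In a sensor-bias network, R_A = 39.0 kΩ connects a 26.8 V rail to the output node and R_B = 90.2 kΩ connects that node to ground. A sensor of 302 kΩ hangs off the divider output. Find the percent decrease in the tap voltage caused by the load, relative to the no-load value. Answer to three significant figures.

The divider's output (Thévenin) resistance is R_A‖R_B = 27.23 kΩ.
Fractional drop under load = R_th/(R_th + R_L) = 27.23 / (27.23 + 302) = 0.08270.
So the output falls by 8.27 %.

8.27 %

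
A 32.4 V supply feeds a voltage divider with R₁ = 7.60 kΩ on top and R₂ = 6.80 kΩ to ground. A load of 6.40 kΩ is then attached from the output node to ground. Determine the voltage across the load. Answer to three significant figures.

The load sits in parallel with R₂: R₂‖R_L = (6.80 × 6.40) / (6.80 + 6.40) = 3.297 kΩ.
V_out = 32.4 × 3.297 / (7.60 + 3.297) = 32.4 × 3.297/10.90 = 9.80 V.
(Unloaded it would have been 15.3 V.)

V_out ≈ 9.80 V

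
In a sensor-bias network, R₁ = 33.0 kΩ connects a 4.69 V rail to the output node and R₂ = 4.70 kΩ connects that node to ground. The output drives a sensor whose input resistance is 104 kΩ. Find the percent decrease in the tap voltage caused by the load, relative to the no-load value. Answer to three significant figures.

3.81 %

The divider's output (Thévenin) resistance is R₁‖R₂ = 4.114 kΩ.
Fractional drop under load = R_th/(R_th + R_L) = 4.114 / (4.114 + 104) = 0.03805.
So the output falls by 3.81 %.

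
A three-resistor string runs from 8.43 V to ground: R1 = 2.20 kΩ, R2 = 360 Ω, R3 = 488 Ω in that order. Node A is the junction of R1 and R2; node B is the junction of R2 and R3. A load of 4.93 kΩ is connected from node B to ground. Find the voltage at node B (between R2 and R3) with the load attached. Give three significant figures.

At node B, R3 is in parallel with the load: R3‖R_L = 444.0 Ω.
Below node A the resistance is R2 + (R3‖R_L) = 804.0 Ω, so V_A = 8.43 × 804.0/3004 = 2.256 V.
Then V_B = V_A × (R3‖R_L)/(R2 + R3‖R_L) = 2.256 × 444.0/804.0 = 1.25 V.

V ≈ 1.25 V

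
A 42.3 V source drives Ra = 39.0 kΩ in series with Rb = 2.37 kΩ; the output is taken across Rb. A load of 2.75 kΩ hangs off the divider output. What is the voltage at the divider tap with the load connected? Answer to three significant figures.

The load sits in parallel with Rb: Rb‖R_L = (2.37 × 2.75) / (2.37 + 2.75) = 1.273 kΩ.
V_out = 42.3 × 1.273 / (39.0 + 1.273) = 42.3 × 1.273/40.27 = 1.34 V.
(Unloaded it would have been 2.42 V.)

V_out ≈ 1.34 V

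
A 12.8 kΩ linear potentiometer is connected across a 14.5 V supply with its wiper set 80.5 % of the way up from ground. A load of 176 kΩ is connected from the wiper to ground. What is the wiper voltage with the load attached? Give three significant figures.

The wiper splits the pot into (1−α)R = 2.496 kΩ above and αR = 10.30 kΩ below.
Lower section ‖ load = 9.734 kΩ.
V_wiper = 14.5 × 9.734/(2.496 + 9.734) = 11.5 V.

V ≈ 11.5 V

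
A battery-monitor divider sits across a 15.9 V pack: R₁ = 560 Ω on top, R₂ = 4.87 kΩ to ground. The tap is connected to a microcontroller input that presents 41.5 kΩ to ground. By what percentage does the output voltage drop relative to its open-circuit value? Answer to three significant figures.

1.20 %

The divider's output (Thévenin) resistance is R₁‖R₂ = 502.2 Ω.
Fractional drop under load = R_th/(R_th + R_L) = 502.2 / (502.2 + 41500) = 0.01196.
So the output falls by 1.20 %.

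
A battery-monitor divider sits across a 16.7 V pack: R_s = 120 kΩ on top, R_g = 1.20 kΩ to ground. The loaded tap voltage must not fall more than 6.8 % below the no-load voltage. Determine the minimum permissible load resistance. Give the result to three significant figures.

R_L(min) ≈ 16.3 kΩ

Output resistance R_th = R_s‖R_g = (120 × 1.20)/121.2 = 1.188 kΩ.
The fractional drop is R_th/(R_th + R_L); requiring this ≤ 0.0680 gives R_L ≥ R_th(1/0.0680 − 1) = 1.188 × 13.71 = 16.3 kΩ.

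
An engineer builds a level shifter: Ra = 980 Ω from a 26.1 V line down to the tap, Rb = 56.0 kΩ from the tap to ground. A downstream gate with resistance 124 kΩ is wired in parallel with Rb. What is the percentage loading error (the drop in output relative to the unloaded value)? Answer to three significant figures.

The divider's output (Thévenin) resistance is Ra‖Rb = 963.1 Ω.
Fractional drop under load = R_th/(R_th + R_L) = 963.1 / (963.1 + 124000) = 0.007707.
So the output falls by 0.771 %.

0.771 %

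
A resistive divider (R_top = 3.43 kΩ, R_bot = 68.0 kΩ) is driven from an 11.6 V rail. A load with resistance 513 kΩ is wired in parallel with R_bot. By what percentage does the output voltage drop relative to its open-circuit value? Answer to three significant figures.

The divider's output (Thévenin) resistance is R_top‖R_bot = 3.265 kΩ.
Fractional drop under load = R_th/(R_th + R_L) = 3.265 / (3.265 + 513) = 0.006325.
So the output falls by 0.632 %.

0.632 %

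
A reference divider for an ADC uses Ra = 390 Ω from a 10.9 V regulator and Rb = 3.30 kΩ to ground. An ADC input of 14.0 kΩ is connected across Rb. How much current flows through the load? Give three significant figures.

I_L ≈ 0.679 mA

Rb‖R_L = 2671 Ω; V_out = 10.9 × 2671/3061 = 9.511 V.
I_L = V_out / R_L = 9.511 / 14.0 kΩ = 0.679 mA.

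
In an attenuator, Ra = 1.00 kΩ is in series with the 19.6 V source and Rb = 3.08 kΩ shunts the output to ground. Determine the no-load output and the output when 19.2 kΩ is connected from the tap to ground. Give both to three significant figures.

Open-circuit: V = 19.6 × 3.08/(1.00 + 3.08) = 14.8 V.
With the load, Rb becomes Rb‖R_L = 2.654 kΩ, so V = 19.6 × 2.654/3.654 = 14.2 V.

Unloaded: 14.8 V; loaded: 14.2 V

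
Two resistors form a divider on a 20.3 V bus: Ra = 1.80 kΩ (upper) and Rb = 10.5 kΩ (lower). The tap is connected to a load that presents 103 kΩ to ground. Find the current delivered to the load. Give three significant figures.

Rb‖R_L = 9.529 kΩ; V_out = 20.3 × 9.529/11.33 = 17.07 V.
I_L = V_out / R_L = 17.07 / 103 kΩ = 0.166 mA.

I_L ≈ 0.166 mA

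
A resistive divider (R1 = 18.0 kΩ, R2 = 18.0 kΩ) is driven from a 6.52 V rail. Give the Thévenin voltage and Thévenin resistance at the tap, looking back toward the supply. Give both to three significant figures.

V_th = 3.26 V, R_th = 9.00 kΩ

V_th is the open-circuit tap voltage: 6.52 × 18.0/(18.0 + 18.0) = 3.26 V.
With the supply zeroed, R1 and R2 appear in parallel from the tap: R_th = R1‖R2 = (18.0 × 18.0)/36.00 = 9.00 kΩ.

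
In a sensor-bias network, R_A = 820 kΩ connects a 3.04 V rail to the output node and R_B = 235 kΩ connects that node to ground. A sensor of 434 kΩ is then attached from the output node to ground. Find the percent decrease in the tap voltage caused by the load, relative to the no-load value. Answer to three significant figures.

29.6 %

Unloaded V = 3.04 × 235/1055 = 0.6772 V.
Loaded: R_B‖R_L = 152.5 kΩ, giving V = 3.04 × 152.5/972.5 = 0.4766 V.
Drop = (0.6772 − 0.4766) / 0.6772 = 29.6 %.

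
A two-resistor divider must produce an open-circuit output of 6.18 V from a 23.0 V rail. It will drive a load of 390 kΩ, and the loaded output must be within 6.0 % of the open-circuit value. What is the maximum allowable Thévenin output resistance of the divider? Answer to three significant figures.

R_th ≤ 24.9 kΩ

Loading drop = R_th/(R_th + R_L) ≤ 0.0600, so R_th ≤ R_L · ε/(1−ε) = 390 kΩ × 0.0600/0.9400 = 24.9 kΩ.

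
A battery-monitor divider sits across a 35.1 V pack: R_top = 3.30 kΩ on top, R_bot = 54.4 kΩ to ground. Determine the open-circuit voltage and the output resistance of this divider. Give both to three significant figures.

V_th is the open-circuit tap voltage: 35.1 × 54.4/(3.30 + 54.4) = 33.1 V.
With the supply zeroed, R_top and R_bot appear in parallel from the tap: R_th = R_top‖R_bot = (3.30 × 54.4)/57.70 = 3.11 kΩ.

V_th = 33.1 V, R_th = 3.11 kΩ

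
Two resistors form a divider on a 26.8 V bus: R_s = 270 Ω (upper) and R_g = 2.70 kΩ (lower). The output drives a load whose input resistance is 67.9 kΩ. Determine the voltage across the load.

The load sits in parallel with R_g: R_g‖R_L = (2700 × 67900) / (2700 + 67900) = 2597 Ω.
V_out = 26.8 × 2597 / (270 + 2597) = 26.8 × 2597/2867 = 24.3 V.
(Unloaded it would have been 24.4 V.)

V_out ≈ 24.3 V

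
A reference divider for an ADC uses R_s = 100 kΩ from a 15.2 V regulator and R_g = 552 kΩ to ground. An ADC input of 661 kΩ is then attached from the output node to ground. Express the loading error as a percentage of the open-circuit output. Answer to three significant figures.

Unloaded V = 15.2 × 552/652.0 = 12.869 V.
Loaded: R_g‖R_L = 300.8 kΩ, giving V = 15.2 × 300.8/400.8 = 11.408 V.
Drop = (12.869 − 11.408) / 12.869 = 11.4 %.

11.4 %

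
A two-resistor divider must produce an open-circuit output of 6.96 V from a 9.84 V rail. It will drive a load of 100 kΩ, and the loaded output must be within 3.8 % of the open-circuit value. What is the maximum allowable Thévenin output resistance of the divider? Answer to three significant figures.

R_th ≤ 3.95 kΩ

Loading drop = R_th/(R_th + R_L) ≤ 0.0380, so R_th ≤ R_L · ε/(1−ε) = 100 kΩ × 0.0380/0.9620 = 3.95 kΩ.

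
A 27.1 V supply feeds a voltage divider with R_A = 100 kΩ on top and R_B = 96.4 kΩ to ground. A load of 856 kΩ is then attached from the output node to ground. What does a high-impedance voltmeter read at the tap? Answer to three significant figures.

V_out ≈ 12.6 V

The load sits in parallel with R_B: R_B‖R_L = (96.4 × 856) / (96.4 + 856) = 86.64 kΩ.
V_out = 27.1 × 86.64 / (100 + 86.64) = 27.1 × 86.64/186.6 = 12.6 V.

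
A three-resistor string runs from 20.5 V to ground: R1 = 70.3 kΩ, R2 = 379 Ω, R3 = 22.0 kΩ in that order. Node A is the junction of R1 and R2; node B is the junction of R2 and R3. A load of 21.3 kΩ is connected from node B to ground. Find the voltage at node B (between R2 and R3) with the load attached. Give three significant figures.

V ≈ 2.72 V

At node B, R3 is in parallel with the load: R3‖R_L = 10820 Ω.
Below node A the resistance is R2 + (R3‖R_L) = 11200 Ω, so V_A = 20.5 × 11200/81500 = 2.817 V.
Then V_B = V_A × (R3‖R_L)/(R2 + R3‖R_L) = 2.817 × 10820/11200 = 2.72 V.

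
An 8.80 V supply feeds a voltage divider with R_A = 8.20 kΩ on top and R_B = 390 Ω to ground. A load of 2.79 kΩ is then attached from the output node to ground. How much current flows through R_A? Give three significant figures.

R_B‖R_L = 342.2 Ω, so the source sees R_A + R_B‖R_L = 8542 Ω.
I = 8.80 V / 8542 Ω = 1.03 mA.

I ≈ 1.03 mA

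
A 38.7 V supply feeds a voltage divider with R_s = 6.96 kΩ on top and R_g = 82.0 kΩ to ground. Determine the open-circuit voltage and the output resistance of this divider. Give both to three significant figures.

V_th = 35.7 V, R_th = 6.42 kΩ

V_th is the open-circuit tap voltage: 38.7 × 82.0/(6.96 + 82.0) = 35.7 V.
With the supply zeroed, R_s and R_g appear in parallel from the tap: R_th = R_s‖R_g = (6.96 × 82.0)/88.96 = 6.42 kΩ.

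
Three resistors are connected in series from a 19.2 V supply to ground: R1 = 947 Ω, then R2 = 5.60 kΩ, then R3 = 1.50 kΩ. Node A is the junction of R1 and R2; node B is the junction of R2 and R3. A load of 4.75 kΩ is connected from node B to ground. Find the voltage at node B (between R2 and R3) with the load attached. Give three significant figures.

V ≈ 2.85 V

At node B, R3 is in parallel with the load: R3‖R_L = 1140 Ω.
Below node A the resistance is R2 + (R3‖R_L) = 6740 Ω, so V_A = 19.2 × 6740/7687 = 16.83 V.
Then V_B = V_A × (R3‖R_L)/(R2 + R3‖R_L) = 16.83 × 1140/6740 = 2.85 V.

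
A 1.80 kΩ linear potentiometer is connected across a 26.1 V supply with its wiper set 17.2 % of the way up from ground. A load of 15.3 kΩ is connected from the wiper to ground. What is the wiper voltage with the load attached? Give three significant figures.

V ≈ 4.42 V

The wiper splits the pot into (1−α)R = 1490 Ω above and αR = 309.6 Ω below.
Lower section ‖ load = 303.5 Ω.
V_wiper = 26.1 × 303.5/(1490 + 303.5) = 4.42 V.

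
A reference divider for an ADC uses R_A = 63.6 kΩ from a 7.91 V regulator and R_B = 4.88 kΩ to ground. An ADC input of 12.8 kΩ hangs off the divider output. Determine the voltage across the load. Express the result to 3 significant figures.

V_out ≈ 0.416 V

The load sits in parallel with R_B: R_B‖R_L = (4.88 × 12.8) / (4.88 + 12.8) = 3.533 kΩ.
V_out = 7.91 × 3.533 / (63.6 + 3.533) = 7.91 × 3.533/67.13 = 0.416 V.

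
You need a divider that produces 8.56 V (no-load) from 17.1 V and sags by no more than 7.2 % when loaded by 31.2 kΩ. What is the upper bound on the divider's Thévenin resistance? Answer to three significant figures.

R_th ≤ 2.42 kΩ

Loading drop = R_th/(R_th + R_L) ≤ 0.0720, so R_th ≤ R_L · ε/(1−ε) = 31.2 kΩ × 0.0720/0.9280 = 2.42 kΩ.
(Any R1, R2 with R2/(R1+R2) = 0.501 and R1‖R2 ≤ 2.42 kΩ will meet the spec.)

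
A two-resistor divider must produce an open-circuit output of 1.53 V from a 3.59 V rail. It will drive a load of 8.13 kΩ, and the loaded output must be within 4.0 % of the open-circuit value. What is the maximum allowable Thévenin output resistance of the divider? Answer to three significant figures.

R_th ≤ 339 Ω

Loading drop = R_th/(R_th + R_L) ≤ 0.0400, so R_th ≤ R_L · ε/(1−ε) = 8.13 kΩ × 0.0400/0.9600 = 339 Ω.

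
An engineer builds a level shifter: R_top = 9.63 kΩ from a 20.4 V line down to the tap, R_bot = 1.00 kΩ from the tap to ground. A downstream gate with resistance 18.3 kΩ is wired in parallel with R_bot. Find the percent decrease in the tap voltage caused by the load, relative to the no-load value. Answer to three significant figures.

4.72 %

The divider's output (Thévenin) resistance is R_top‖R_bot = 0.9059 kΩ.
Fractional drop under load = R_th/(R_th + R_L) = 0.9059 / (0.9059 + 18.3) = 0.04717.
So the output falls by 4.72 %.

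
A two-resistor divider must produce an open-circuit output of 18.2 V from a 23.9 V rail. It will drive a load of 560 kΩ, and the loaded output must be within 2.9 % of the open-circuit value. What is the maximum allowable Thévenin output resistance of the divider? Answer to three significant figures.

Loading drop = R_th/(R_th + R_L) ≤ 0.0290, so R_th ≤ R_L · ε/(1−ε) = 560 kΩ × 0.0290/0.9710 = 16.7 kΩ.
(Any R1, R2 with R2/(R1+R2) = 0.762 and R1‖R2 ≤ 16.7 kΩ will meet the spec.)

R_th ≤ 16.7 kΩ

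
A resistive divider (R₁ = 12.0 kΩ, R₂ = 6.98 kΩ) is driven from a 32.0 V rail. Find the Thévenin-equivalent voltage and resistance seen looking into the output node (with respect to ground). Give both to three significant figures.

V_th is the open-circuit tap voltage: 32.0 × 6.98/(12.0 + 6.98) = 11.8 V.
With the supply zeroed, R₁ and R₂ appear in parallel from the tap: R_th = R₁‖R₂ = (12.0 × 6.98)/18.98 = 4.41 kΩ.

V_th = 11.8 V, R_th = 4.41 kΩ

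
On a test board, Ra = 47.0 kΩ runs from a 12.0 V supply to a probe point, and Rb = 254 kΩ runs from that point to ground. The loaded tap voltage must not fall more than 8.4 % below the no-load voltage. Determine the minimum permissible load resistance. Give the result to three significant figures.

R_L(min) ≈ 432 kΩ

Output resistance R_th = Ra‖Rb = (47.0 × 254)/301.0 = 39.66 kΩ.
The fractional drop is R_th/(R_th + R_L); requiring this ≤ 0.0840 gives R_L ≥ R_th(1/0.0840 − 1) = 39.66 × 10.90 = 432 kΩ.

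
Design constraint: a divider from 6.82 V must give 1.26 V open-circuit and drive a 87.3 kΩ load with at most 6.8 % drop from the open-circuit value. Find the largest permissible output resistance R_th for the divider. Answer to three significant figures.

Loading drop = R_th/(R_th + R_L) ≤ 0.0680, so R_th ≤ R_L · ε/(1−ε) = 87.3 kΩ × 0.0680/0.9320 = 6.37 kΩ.

R_th ≤ 6.37 kΩ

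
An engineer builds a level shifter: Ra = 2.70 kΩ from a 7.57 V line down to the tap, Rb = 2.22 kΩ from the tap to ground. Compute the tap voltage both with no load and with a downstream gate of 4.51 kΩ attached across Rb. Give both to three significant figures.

Open-circuit: V = 7.57 × 2.22/(2.70 + 2.22) = 3.42 V.
With the load, Rb becomes Rb‖R_L = 1.488 kΩ, so V = 7.57 × 1.488/4.188 = 2.69 V.

Unloaded: 3.42 V; loaded: 2.69 V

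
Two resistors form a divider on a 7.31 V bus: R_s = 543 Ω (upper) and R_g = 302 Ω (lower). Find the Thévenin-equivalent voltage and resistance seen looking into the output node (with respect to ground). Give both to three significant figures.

V_th is the open-circuit tap voltage: 7.31 × 302/(543 + 302) = 2.61 V.
With the supply zeroed, R_s and R_g appear in parallel from the tap: R_th = R_s‖R_g = (543 × 302)/845.0 = 194 Ω.

V_th = 2.61 V, R_th = 194 Ω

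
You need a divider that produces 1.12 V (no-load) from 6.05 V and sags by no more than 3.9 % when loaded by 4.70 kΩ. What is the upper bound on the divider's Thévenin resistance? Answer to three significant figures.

R_th ≤ 191 Ω

Loading drop = R_th/(R_th + R_L) ≤ 0.0390, so R_th ≤ R_L · ε/(1−ε) = 4.70 kΩ × 0.0390/0.9610 = 191 Ω.
(Any R1, R2 with R2/(R1+R2) = 0.185 and R1‖R2 ≤ 191 Ω will meet the spec.)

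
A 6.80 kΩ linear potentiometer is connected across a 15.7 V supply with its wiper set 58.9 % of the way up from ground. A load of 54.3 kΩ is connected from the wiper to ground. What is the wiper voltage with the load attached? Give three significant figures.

V ≈ 8.98 V

The wiper splits the pot into (1−α)R = 2.795 kΩ above and αR = 4.005 kΩ below.
Lower section ‖ load = 3.730 kΩ.
V_wiper = 15.7 × 3.730/(2.795 + 3.730) = 8.98 V.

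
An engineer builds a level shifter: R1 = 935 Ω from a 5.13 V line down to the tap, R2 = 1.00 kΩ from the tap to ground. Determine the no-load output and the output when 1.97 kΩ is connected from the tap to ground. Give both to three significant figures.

Unloaded: 2.65 V; loaded: 2.13 V

Open-circuit: V = 5.13 × 1000/(935 + 1000) = 2.65 V.
With the load, R2 becomes R2‖R_L = 663.3 Ω, so V = 5.13 × 663.3/1598 = 2.13 V.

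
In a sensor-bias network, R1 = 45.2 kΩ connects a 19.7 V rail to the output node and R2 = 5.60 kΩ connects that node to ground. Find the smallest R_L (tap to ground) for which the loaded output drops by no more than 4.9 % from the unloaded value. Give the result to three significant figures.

R_L(min) ≈ 96.7 kΩ

Output resistance R_th = R1‖R2 = (45.2 × 5.60)/50.80 = 4.983 kΩ.
The fractional drop is R_th/(R_th + R_L); requiring this ≤ 0.0490 gives R_L ≥ R_th(1/0.0490 − 1) = 4.983 × 19.41 = 96.7 kΩ.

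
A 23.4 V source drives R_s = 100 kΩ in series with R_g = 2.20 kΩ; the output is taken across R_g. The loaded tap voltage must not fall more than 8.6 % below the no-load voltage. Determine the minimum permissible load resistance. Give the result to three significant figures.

R_L(min) ≈ 22.9 kΩ

Output resistance R_th = R_s‖R_g = (100 × 2.20)/102.2 = 2.153 kΩ.
The fractional drop is R_th/(R_th + R_L); requiring this ≤ 0.0860 gives R_L ≥ R_th(1/0.0860 − 1) = 2.153 × 10.63 = 22.9 kΩ.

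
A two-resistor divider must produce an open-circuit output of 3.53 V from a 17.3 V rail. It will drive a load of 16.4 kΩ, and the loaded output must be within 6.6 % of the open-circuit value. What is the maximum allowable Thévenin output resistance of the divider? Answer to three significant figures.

R_th ≤ 1.16 kΩ

Loading drop = R_th/(R_th + R_L) ≤ 0.0660, so R_th ≤ R_L · ε/(1−ε) = 16.4 kΩ × 0.0660/0.9340 = 1.16 kΩ.
(Any R1, R2 with R2/(R1+R2) = 0.204 and R1‖R2 ≤ 1.16 kΩ will meet the spec.)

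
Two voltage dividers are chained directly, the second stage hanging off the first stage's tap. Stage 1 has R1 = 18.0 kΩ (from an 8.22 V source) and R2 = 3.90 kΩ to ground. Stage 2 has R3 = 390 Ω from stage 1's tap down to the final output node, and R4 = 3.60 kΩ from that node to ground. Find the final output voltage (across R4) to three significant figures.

Stage 2 presents R3+R4 = 3990 Ω as a load on stage 1's tap.
Stage 1's lower leg becomes R2‖(R3+R4) = 1972 Ω, so V_mid = 8.22 × 1972/19970 = 0.8117 V.
Stage 2 is itself unloaded: V_out = V_mid × R4/(R3+R4) = 0.8117 × 3600/3990 = 0.732 V.

V_out ≈ 0.732 V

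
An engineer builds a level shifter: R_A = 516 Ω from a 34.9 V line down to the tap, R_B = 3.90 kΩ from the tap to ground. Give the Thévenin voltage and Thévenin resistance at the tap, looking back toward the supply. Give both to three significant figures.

V_th = 30.8 V, R_th = 456 Ω

V_th is the open-circuit tap voltage: 34.9 × 3900/(516 + 3900) = 30.8 V.
With the supply zeroed, R_A and R_B appear in parallel from the tap: R_th = R_A‖R_B = (516 × 3900)/4416 = 456 Ω.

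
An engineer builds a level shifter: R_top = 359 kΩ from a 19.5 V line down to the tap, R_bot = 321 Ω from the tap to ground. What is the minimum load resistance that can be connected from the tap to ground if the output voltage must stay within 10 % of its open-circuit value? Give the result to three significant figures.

Output resistance R_th = R_top‖R_bot = (359000 × 321)/359300 = 320.7 Ω.
The fractional drop is R_th/(R_th + R_L); requiring this ≤ 0.100 gives R_L ≥ R_th(1/0.100 − 1) = 320.7 × 9.000 = 2.89 kΩ.

R_L(min) ≈ 2.89 kΩ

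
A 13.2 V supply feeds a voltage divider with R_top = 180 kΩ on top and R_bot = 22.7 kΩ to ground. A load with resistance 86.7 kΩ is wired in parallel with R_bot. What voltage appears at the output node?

V_out ≈ 1.20 V

The load sits in parallel with R_bot: R_bot‖R_L = (22.7 × 86.7) / (22.7 + 86.7) = 17.99 kΩ.
V_out = 13.2 × 17.99 / (180 + 17.99) = 13.2 × 17.99/198.0 = 1.20 V.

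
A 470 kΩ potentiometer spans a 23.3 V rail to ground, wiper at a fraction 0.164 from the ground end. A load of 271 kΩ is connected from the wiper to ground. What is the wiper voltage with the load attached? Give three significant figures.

The wiper splits the pot into (1−α)R = 392.9 kΩ above and αR = 77.08 kΩ below.
Lower section ‖ load = 60.01 kΩ.
V_wiper = 23.3 × 60.01/(392.9 + 60.01) = 3.09 V.

V ≈ 3.09 V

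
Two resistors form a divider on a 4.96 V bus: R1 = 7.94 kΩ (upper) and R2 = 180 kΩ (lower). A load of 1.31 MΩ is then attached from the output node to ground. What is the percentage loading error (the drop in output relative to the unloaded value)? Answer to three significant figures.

The divider's output (Thévenin) resistance is R1‖R2 = 7.605 kΩ.
Fractional drop under load = R_th/(R_th + R_L) = 7.605 / (7.605 + 1310) = 0.005771.
So the output falls by 0.577 %.

0.577 %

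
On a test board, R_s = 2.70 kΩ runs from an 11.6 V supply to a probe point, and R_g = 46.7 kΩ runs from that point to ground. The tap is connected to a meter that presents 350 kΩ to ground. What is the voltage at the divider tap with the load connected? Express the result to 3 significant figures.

V_out ≈ 10.9 V

The load sits in parallel with R_g: R_g‖R_L = (46.7 × 350) / (46.7 + 350) = 41.20 kΩ.
V_out = 11.6 × 41.20 / (2.70 + 41.20) = 11.6 × 41.20/43.90 = 10.9 V.
(Unloaded it would have been 11.0 V.)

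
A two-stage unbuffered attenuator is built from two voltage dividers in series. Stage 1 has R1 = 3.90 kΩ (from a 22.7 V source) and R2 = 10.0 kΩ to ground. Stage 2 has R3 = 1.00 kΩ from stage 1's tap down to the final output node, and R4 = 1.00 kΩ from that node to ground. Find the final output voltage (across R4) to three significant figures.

V_out ≈ 3.40 V

Stage 2 presents R3+R4 = 2.000 kΩ as a load on stage 1's tap.
Stage 1's lower leg becomes R2‖(R3+R4) = 1.667 kΩ, so V_mid = 22.7 × 1.667/5.567 = 6.796 V.
Stage 2 is itself unloaded: V_out = V_mid × R4/(R3+R4) = 6.796 × 1.00/2.000 = 3.40 V.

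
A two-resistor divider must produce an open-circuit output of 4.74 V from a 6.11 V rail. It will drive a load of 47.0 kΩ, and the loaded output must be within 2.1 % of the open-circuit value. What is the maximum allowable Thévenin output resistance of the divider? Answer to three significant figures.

R_th ≤ 1.01 kΩ

Loading drop = R_th/(R_th + R_L) ≤ 0.0210, so R_th ≤ R_L · ε/(1−ε) = 47.0 kΩ × 0.0210/0.9790 = 1.01 kΩ.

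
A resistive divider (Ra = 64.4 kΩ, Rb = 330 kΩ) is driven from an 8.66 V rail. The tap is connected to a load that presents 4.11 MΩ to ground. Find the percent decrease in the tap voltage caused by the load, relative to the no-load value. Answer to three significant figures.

The divider's output (Thévenin) resistance is Ra‖Rb = 53.88 kΩ.
Fractional drop under load = R_th/(R_th + R_L) = 53.88 / (53.88 + 4110) = 0.01294.
So the output falls by 1.29 %.

1.29 %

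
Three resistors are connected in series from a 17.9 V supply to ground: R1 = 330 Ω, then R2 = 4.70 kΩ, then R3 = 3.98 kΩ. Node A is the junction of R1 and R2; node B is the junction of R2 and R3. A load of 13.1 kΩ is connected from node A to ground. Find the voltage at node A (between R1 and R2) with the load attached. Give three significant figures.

Below node A the series string R2+R3 = 8680 Ω sits in parallel with the 13100 Ω load: 5221 Ω.
V_A = 17.9 × 5221/(330 + 5221) = 16.8 V.

V ≈ 16.8 V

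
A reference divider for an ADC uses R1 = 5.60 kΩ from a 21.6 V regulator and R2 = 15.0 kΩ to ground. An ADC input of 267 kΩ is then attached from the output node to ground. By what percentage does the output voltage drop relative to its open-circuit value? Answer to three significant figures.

1.50 %

The divider's output (Thévenin) resistance is R1‖R2 = 4.078 kΩ.
Fractional drop under load = R_th/(R_th + R_L) = 4.078 / (4.078 + 267) = 0.01504.
So the output falls by 1.50 %.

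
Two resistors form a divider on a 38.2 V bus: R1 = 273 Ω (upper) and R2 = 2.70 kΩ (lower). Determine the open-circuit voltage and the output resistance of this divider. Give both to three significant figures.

V_th is the open-circuit tap voltage: 38.2 × 2700/(273 + 2700) = 34.7 V.
With the supply zeroed, R1 and R2 appear in parallel from the tap: R_th = R1‖R2 = (273 × 2700)/2973 = 248 Ω.

V_th = 34.7 V, R_th = 248 Ω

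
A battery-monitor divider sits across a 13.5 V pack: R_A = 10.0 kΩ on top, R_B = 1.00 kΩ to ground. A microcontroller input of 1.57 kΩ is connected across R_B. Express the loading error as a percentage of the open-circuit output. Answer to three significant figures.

36.7 %

The divider's output (Thévenin) resistance is R_A‖R_B = 0.9091 kΩ.
Fractional drop under load = R_th/(R_th + R_L) = 0.9091 / (0.9091 + 1.57) = 0.3667.
So the output falls by 36.7 %.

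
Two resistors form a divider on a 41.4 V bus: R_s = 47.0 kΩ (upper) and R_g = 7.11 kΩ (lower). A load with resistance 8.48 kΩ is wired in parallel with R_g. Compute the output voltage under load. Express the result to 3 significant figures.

V_out ≈ 3.15 V

The load sits in parallel with R_g: R_g‖R_L = (7.11 × 8.48) / (7.11 + 8.48) = 3.867 kΩ.
V_out = 41.4 × 3.867 / (47.0 + 3.867) = 41.4 × 3.867/50.87 = 3.15 V.
(Unloaded it would have been 5.44 V.)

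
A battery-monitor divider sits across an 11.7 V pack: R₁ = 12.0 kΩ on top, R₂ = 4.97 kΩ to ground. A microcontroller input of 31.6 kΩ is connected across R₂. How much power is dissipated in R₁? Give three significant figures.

Total resistance from the source is R₁ + (R₂‖R_L) = 16.29 kΩ, so I = 11.7/16.29 kΩ = 0.7180 mA.
P = I²·R₁ = (0.7180 mA)² × 12.0 kΩ = 6.19 mW.

P ≈ 6.19 mW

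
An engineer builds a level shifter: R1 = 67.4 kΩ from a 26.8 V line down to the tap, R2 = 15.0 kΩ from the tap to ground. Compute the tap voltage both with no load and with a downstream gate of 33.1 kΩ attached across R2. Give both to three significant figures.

Unloaded: 4.88 V; loaded: 3.56 V

Open-circuit: V = 26.8 × 15.0/(67.4 + 15.0) = 4.88 V.
With the load, R2 becomes R2‖R_L = 10.32 kΩ, so V = 26.8 × 10.32/77.72 = 3.56 V.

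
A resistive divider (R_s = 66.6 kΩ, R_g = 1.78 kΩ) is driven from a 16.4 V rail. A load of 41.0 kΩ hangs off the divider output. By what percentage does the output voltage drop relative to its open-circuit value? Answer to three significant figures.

4.06 %

The divider's output (Thévenin) resistance is R_s‖R_g = 1.734 kΩ.
Fractional drop under load = R_th/(R_th + R_L) = 1.734 / (1.734 + 41.0) = 0.04057.
So the output falls by 4.06 %.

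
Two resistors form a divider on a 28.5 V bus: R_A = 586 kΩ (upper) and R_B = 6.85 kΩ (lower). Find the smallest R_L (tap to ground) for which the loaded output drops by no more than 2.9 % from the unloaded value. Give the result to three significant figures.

Output resistance R_th = R_A‖R_B = (586 × 6.85)/592.9 = 6.771 kΩ.
The fractional drop is R_th/(R_th + R_L); requiring this ≤ 0.0290 gives R_L ≥ R_th(1/0.0290 − 1) = 6.771 × 33.48 = 227 kΩ.

R_L(min) ≈ 227 kΩ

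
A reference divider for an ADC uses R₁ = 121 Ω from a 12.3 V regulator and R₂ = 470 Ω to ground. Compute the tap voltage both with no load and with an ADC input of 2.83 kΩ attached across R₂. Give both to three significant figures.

Open-circuit: V = 12.3 × 470/(121 + 470) = 9.78 V.
With the load, R₂ becomes R₂‖R_L = 403.1 Ω, so V = 12.3 × 403.1/524.1 = 9.46 V.

Unloaded: 9.78 V; loaded: 9.46 V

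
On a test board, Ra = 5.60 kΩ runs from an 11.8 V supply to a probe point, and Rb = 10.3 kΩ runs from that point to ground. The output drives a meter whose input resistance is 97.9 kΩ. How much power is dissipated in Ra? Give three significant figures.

Total resistance from the source is Ra + (Rb‖R_L) = 14.92 kΩ, so I = 11.8/14.92 kΩ = 0.7909 mA.
P = I²·Ra = (0.7909 mA)² × 5.60 kΩ = 3.50 mW.

P ≈ 3.50 mW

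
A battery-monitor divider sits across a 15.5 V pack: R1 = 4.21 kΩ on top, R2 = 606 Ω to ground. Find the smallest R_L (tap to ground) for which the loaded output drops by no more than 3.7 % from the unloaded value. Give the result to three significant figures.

Output resistance R_th = R1‖R2 = (4210 × 606)/4816 = 529.7 Ω.
The fractional drop is R_th/(R_th + R_L); requiring this ≤ 0.0370 gives R_L ≥ R_th(1/0.0370 − 1) = 529.7 × 26.03 = 13.8 kΩ.

R_L(min) ≈ 13.8 kΩ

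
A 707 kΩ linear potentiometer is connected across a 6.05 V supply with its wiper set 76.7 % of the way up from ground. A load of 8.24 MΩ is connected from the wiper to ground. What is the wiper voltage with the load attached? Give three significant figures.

V ≈ 4.57 V

The wiper splits the pot into (1−α)R = 164.7 kΩ above and αR = 542.3 kΩ below.
Lower section ‖ load = 508.8 kΩ.
V_wiper = 6.05 × 508.8/(164.7 + 508.8) = 4.57 V.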